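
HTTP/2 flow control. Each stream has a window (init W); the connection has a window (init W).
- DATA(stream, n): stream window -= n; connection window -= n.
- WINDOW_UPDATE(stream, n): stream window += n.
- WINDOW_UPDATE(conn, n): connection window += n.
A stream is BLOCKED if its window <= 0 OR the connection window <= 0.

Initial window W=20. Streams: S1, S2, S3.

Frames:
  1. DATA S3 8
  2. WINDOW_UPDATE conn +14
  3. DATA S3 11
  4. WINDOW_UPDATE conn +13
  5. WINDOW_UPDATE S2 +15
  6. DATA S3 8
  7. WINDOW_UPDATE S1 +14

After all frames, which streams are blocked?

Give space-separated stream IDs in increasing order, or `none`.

Answer: S3

Derivation:
Op 1: conn=12 S1=20 S2=20 S3=12 blocked=[]
Op 2: conn=26 S1=20 S2=20 S3=12 blocked=[]
Op 3: conn=15 S1=20 S2=20 S3=1 blocked=[]
Op 4: conn=28 S1=20 S2=20 S3=1 blocked=[]
Op 5: conn=28 S1=20 S2=35 S3=1 blocked=[]
Op 6: conn=20 S1=20 S2=35 S3=-7 blocked=[3]
Op 7: conn=20 S1=34 S2=35 S3=-7 blocked=[3]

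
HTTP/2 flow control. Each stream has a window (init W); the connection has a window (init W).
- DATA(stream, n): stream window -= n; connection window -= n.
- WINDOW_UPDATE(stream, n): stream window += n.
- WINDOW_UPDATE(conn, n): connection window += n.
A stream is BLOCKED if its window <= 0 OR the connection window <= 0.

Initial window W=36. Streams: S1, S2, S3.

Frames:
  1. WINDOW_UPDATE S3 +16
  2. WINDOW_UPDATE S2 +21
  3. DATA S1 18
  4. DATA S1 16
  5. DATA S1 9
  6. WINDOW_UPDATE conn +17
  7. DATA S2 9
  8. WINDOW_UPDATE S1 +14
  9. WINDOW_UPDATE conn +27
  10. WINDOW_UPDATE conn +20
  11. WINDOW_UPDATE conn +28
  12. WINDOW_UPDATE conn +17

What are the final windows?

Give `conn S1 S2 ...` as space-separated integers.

Op 1: conn=36 S1=36 S2=36 S3=52 blocked=[]
Op 2: conn=36 S1=36 S2=57 S3=52 blocked=[]
Op 3: conn=18 S1=18 S2=57 S3=52 blocked=[]
Op 4: conn=2 S1=2 S2=57 S3=52 blocked=[]
Op 5: conn=-7 S1=-7 S2=57 S3=52 blocked=[1, 2, 3]
Op 6: conn=10 S1=-7 S2=57 S3=52 blocked=[1]
Op 7: conn=1 S1=-7 S2=48 S3=52 blocked=[1]
Op 8: conn=1 S1=7 S2=48 S3=52 blocked=[]
Op 9: conn=28 S1=7 S2=48 S3=52 blocked=[]
Op 10: conn=48 S1=7 S2=48 S3=52 blocked=[]
Op 11: conn=76 S1=7 S2=48 S3=52 blocked=[]
Op 12: conn=93 S1=7 S2=48 S3=52 blocked=[]

Answer: 93 7 48 52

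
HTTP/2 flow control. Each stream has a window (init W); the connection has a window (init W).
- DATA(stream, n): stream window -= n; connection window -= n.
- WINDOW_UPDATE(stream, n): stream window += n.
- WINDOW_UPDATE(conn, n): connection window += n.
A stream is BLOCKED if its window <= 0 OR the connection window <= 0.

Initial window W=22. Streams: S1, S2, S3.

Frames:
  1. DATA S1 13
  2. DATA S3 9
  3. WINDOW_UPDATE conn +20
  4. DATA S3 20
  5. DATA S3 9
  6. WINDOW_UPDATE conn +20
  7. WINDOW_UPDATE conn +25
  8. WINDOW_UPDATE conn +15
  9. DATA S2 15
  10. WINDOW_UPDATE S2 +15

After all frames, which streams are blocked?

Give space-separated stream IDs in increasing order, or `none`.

Op 1: conn=9 S1=9 S2=22 S3=22 blocked=[]
Op 2: conn=0 S1=9 S2=22 S3=13 blocked=[1, 2, 3]
Op 3: conn=20 S1=9 S2=22 S3=13 blocked=[]
Op 4: conn=0 S1=9 S2=22 S3=-7 blocked=[1, 2, 3]
Op 5: conn=-9 S1=9 S2=22 S3=-16 blocked=[1, 2, 3]
Op 6: conn=11 S1=9 S2=22 S3=-16 blocked=[3]
Op 7: conn=36 S1=9 S2=22 S3=-16 blocked=[3]
Op 8: conn=51 S1=9 S2=22 S3=-16 blocked=[3]
Op 9: conn=36 S1=9 S2=7 S3=-16 blocked=[3]
Op 10: conn=36 S1=9 S2=22 S3=-16 blocked=[3]

Answer: S3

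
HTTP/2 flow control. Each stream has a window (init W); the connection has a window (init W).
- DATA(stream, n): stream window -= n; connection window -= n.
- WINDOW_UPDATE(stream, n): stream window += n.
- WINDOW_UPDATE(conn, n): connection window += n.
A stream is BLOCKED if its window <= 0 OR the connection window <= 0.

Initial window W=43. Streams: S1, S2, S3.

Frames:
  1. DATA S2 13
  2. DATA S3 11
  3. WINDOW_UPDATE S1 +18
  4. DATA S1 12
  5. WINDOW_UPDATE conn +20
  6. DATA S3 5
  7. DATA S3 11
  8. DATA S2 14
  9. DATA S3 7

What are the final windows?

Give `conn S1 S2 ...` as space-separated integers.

Op 1: conn=30 S1=43 S2=30 S3=43 blocked=[]
Op 2: conn=19 S1=43 S2=30 S3=32 blocked=[]
Op 3: conn=19 S1=61 S2=30 S3=32 blocked=[]
Op 4: conn=7 S1=49 S2=30 S3=32 blocked=[]
Op 5: conn=27 S1=49 S2=30 S3=32 blocked=[]
Op 6: conn=22 S1=49 S2=30 S3=27 blocked=[]
Op 7: conn=11 S1=49 S2=30 S3=16 blocked=[]
Op 8: conn=-3 S1=49 S2=16 S3=16 blocked=[1, 2, 3]
Op 9: conn=-10 S1=49 S2=16 S3=9 blocked=[1, 2, 3]

Answer: -10 49 16 9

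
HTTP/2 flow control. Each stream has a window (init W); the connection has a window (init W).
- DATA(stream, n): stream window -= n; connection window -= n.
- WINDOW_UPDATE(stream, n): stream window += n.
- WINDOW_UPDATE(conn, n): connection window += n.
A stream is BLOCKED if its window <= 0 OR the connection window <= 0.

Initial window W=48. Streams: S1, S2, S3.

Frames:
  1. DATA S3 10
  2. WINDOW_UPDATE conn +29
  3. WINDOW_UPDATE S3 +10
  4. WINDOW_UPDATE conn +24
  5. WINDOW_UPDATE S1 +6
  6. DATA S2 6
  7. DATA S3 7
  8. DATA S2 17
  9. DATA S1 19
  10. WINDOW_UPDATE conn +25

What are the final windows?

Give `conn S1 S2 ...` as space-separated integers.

Op 1: conn=38 S1=48 S2=48 S3=38 blocked=[]
Op 2: conn=67 S1=48 S2=48 S3=38 blocked=[]
Op 3: conn=67 S1=48 S2=48 S3=48 blocked=[]
Op 4: conn=91 S1=48 S2=48 S3=48 blocked=[]
Op 5: conn=91 S1=54 S2=48 S3=48 blocked=[]
Op 6: conn=85 S1=54 S2=42 S3=48 blocked=[]
Op 7: conn=78 S1=54 S2=42 S3=41 blocked=[]
Op 8: conn=61 S1=54 S2=25 S3=41 blocked=[]
Op 9: conn=42 S1=35 S2=25 S3=41 blocked=[]
Op 10: conn=67 S1=35 S2=25 S3=41 blocked=[]

Answer: 67 35 25 41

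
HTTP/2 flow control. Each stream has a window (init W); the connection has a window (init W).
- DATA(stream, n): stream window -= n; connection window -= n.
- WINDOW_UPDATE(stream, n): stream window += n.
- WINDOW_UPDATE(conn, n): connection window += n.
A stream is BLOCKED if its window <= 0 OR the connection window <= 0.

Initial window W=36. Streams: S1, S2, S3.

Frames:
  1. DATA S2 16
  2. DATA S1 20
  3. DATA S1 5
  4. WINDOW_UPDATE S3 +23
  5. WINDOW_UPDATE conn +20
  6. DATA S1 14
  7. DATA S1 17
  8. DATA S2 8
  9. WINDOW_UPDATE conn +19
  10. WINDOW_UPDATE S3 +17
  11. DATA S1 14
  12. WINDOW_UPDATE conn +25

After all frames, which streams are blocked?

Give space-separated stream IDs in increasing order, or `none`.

Op 1: conn=20 S1=36 S2=20 S3=36 blocked=[]
Op 2: conn=0 S1=16 S2=20 S3=36 blocked=[1, 2, 3]
Op 3: conn=-5 S1=11 S2=20 S3=36 blocked=[1, 2, 3]
Op 4: conn=-5 S1=11 S2=20 S3=59 blocked=[1, 2, 3]
Op 5: conn=15 S1=11 S2=20 S3=59 blocked=[]
Op 6: conn=1 S1=-3 S2=20 S3=59 blocked=[1]
Op 7: conn=-16 S1=-20 S2=20 S3=59 blocked=[1, 2, 3]
Op 8: conn=-24 S1=-20 S2=12 S3=59 blocked=[1, 2, 3]
Op 9: conn=-5 S1=-20 S2=12 S3=59 blocked=[1, 2, 3]
Op 10: conn=-5 S1=-20 S2=12 S3=76 blocked=[1, 2, 3]
Op 11: conn=-19 S1=-34 S2=12 S3=76 blocked=[1, 2, 3]
Op 12: conn=6 S1=-34 S2=12 S3=76 blocked=[1]

Answer: S1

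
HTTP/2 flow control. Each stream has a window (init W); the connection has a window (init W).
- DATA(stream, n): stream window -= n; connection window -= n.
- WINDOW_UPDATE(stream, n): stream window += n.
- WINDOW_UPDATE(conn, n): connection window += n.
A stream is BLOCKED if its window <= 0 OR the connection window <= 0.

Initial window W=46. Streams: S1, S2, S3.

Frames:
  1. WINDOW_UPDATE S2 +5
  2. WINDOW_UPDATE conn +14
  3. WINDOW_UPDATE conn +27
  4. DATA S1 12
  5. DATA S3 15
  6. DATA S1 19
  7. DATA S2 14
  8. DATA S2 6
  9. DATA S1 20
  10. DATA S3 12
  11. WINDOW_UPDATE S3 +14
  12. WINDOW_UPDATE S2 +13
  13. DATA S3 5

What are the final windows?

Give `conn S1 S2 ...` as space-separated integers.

Answer: -16 -5 44 28

Derivation:
Op 1: conn=46 S1=46 S2=51 S3=46 blocked=[]
Op 2: conn=60 S1=46 S2=51 S3=46 blocked=[]
Op 3: conn=87 S1=46 S2=51 S3=46 blocked=[]
Op 4: conn=75 S1=34 S2=51 S3=46 blocked=[]
Op 5: conn=60 S1=34 S2=51 S3=31 blocked=[]
Op 6: conn=41 S1=15 S2=51 S3=31 blocked=[]
Op 7: conn=27 S1=15 S2=37 S3=31 blocked=[]
Op 8: conn=21 S1=15 S2=31 S3=31 blocked=[]
Op 9: conn=1 S1=-5 S2=31 S3=31 blocked=[1]
Op 10: conn=-11 S1=-5 S2=31 S3=19 blocked=[1, 2, 3]
Op 11: conn=-11 S1=-5 S2=31 S3=33 blocked=[1, 2, 3]
Op 12: conn=-11 S1=-5 S2=44 S3=33 blocked=[1, 2, 3]
Op 13: conn=-16 S1=-5 S2=44 S3=28 blocked=[1, 2, 3]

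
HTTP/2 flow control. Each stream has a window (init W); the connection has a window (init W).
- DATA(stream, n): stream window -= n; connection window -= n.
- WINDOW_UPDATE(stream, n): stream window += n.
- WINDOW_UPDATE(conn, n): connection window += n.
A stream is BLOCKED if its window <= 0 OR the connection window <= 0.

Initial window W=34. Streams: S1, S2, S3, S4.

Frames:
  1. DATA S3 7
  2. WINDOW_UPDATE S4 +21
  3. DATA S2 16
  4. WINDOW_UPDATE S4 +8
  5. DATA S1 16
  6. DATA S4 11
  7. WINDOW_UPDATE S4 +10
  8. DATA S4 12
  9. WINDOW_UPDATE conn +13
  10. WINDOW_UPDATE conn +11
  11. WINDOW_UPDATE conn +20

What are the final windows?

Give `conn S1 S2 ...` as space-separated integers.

Op 1: conn=27 S1=34 S2=34 S3=27 S4=34 blocked=[]
Op 2: conn=27 S1=34 S2=34 S3=27 S4=55 blocked=[]
Op 3: conn=11 S1=34 S2=18 S3=27 S4=55 blocked=[]
Op 4: conn=11 S1=34 S2=18 S3=27 S4=63 blocked=[]
Op 5: conn=-5 S1=18 S2=18 S3=27 S4=63 blocked=[1, 2, 3, 4]
Op 6: conn=-16 S1=18 S2=18 S3=27 S4=52 blocked=[1, 2, 3, 4]
Op 7: conn=-16 S1=18 S2=18 S3=27 S4=62 blocked=[1, 2, 3, 4]
Op 8: conn=-28 S1=18 S2=18 S3=27 S4=50 blocked=[1, 2, 3, 4]
Op 9: conn=-15 S1=18 S2=18 S3=27 S4=50 blocked=[1, 2, 3, 4]
Op 10: conn=-4 S1=18 S2=18 S3=27 S4=50 blocked=[1, 2, 3, 4]
Op 11: conn=16 S1=18 S2=18 S3=27 S4=50 blocked=[]

Answer: 16 18 18 27 50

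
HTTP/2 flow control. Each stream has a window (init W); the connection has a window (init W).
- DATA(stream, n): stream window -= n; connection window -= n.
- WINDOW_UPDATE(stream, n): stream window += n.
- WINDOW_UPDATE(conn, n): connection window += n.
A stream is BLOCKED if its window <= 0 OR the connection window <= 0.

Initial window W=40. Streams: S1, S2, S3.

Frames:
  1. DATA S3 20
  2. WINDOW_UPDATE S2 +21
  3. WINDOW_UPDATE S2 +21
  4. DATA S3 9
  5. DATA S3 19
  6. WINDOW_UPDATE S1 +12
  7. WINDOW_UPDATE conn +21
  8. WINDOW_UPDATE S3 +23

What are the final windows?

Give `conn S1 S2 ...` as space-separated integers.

Answer: 13 52 82 15

Derivation:
Op 1: conn=20 S1=40 S2=40 S3=20 blocked=[]
Op 2: conn=20 S1=40 S2=61 S3=20 blocked=[]
Op 3: conn=20 S1=40 S2=82 S3=20 blocked=[]
Op 4: conn=11 S1=40 S2=82 S3=11 blocked=[]
Op 5: conn=-8 S1=40 S2=82 S3=-8 blocked=[1, 2, 3]
Op 6: conn=-8 S1=52 S2=82 S3=-8 blocked=[1, 2, 3]
Op 7: conn=13 S1=52 S2=82 S3=-8 blocked=[3]
Op 8: conn=13 S1=52 S2=82 S3=15 blocked=[]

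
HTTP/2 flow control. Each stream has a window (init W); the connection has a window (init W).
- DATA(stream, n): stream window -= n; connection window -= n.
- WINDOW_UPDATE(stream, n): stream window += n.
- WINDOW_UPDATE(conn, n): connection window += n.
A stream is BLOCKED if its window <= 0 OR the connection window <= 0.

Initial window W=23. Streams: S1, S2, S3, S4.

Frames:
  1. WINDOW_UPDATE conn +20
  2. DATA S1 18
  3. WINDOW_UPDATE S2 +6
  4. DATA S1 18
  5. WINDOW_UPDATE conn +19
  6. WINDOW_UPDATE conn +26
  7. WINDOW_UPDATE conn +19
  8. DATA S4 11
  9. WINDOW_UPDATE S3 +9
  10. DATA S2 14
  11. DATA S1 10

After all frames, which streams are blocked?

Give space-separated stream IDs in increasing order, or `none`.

Op 1: conn=43 S1=23 S2=23 S3=23 S4=23 blocked=[]
Op 2: conn=25 S1=5 S2=23 S3=23 S4=23 blocked=[]
Op 3: conn=25 S1=5 S2=29 S3=23 S4=23 blocked=[]
Op 4: conn=7 S1=-13 S2=29 S3=23 S4=23 blocked=[1]
Op 5: conn=26 S1=-13 S2=29 S3=23 S4=23 blocked=[1]
Op 6: conn=52 S1=-13 S2=29 S3=23 S4=23 blocked=[1]
Op 7: conn=71 S1=-13 S2=29 S3=23 S4=23 blocked=[1]
Op 8: conn=60 S1=-13 S2=29 S3=23 S4=12 blocked=[1]
Op 9: conn=60 S1=-13 S2=29 S3=32 S4=12 blocked=[1]
Op 10: conn=46 S1=-13 S2=15 S3=32 S4=12 blocked=[1]
Op 11: conn=36 S1=-23 S2=15 S3=32 S4=12 blocked=[1]

Answer: S1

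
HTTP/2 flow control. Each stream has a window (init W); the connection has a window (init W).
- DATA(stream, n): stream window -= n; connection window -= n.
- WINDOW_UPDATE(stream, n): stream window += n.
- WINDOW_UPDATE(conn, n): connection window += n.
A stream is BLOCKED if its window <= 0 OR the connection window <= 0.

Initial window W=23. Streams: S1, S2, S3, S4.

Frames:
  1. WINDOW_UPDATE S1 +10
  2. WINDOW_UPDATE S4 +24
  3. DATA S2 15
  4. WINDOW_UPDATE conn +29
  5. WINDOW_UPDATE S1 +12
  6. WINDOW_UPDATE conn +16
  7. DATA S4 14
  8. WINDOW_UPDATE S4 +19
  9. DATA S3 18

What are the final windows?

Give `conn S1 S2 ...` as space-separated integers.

Answer: 21 45 8 5 52

Derivation:
Op 1: conn=23 S1=33 S2=23 S3=23 S4=23 blocked=[]
Op 2: conn=23 S1=33 S2=23 S3=23 S4=47 blocked=[]
Op 3: conn=8 S1=33 S2=8 S3=23 S4=47 blocked=[]
Op 4: conn=37 S1=33 S2=8 S3=23 S4=47 blocked=[]
Op 5: conn=37 S1=45 S2=8 S3=23 S4=47 blocked=[]
Op 6: conn=53 S1=45 S2=8 S3=23 S4=47 blocked=[]
Op 7: conn=39 S1=45 S2=8 S3=23 S4=33 blocked=[]
Op 8: conn=39 S1=45 S2=8 S3=23 S4=52 blocked=[]
Op 9: conn=21 S1=45 S2=8 S3=5 S4=52 blocked=[]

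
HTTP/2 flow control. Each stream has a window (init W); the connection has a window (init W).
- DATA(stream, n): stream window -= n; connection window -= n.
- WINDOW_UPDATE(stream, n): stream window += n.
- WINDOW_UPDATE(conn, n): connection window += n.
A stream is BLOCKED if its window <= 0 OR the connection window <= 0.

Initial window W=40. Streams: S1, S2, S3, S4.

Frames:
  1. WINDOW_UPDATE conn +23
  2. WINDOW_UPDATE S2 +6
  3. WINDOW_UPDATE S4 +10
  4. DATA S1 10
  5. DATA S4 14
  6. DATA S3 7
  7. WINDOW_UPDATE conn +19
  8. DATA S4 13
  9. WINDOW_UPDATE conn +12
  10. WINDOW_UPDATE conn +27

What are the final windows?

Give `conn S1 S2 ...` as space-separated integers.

Op 1: conn=63 S1=40 S2=40 S3=40 S4=40 blocked=[]
Op 2: conn=63 S1=40 S2=46 S3=40 S4=40 blocked=[]
Op 3: conn=63 S1=40 S2=46 S3=40 S4=50 blocked=[]
Op 4: conn=53 S1=30 S2=46 S3=40 S4=50 blocked=[]
Op 5: conn=39 S1=30 S2=46 S3=40 S4=36 blocked=[]
Op 6: conn=32 S1=30 S2=46 S3=33 S4=36 blocked=[]
Op 7: conn=51 S1=30 S2=46 S3=33 S4=36 blocked=[]
Op 8: conn=38 S1=30 S2=46 S3=33 S4=23 blocked=[]
Op 9: conn=50 S1=30 S2=46 S3=33 S4=23 blocked=[]
Op 10: conn=77 S1=30 S2=46 S3=33 S4=23 blocked=[]

Answer: 77 30 46 33 23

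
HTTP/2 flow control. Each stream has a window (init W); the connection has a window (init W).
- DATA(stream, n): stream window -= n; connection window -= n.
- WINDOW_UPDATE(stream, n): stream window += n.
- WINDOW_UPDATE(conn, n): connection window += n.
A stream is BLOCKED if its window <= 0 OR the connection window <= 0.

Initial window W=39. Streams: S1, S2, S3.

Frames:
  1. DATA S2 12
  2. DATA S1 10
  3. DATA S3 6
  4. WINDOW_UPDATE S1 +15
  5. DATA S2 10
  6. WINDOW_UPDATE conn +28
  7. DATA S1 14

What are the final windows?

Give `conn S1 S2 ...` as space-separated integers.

Answer: 15 30 17 33

Derivation:
Op 1: conn=27 S1=39 S2=27 S3=39 blocked=[]
Op 2: conn=17 S1=29 S2=27 S3=39 blocked=[]
Op 3: conn=11 S1=29 S2=27 S3=33 blocked=[]
Op 4: conn=11 S1=44 S2=27 S3=33 blocked=[]
Op 5: conn=1 S1=44 S2=17 S3=33 blocked=[]
Op 6: conn=29 S1=44 S2=17 S3=33 blocked=[]
Op 7: conn=15 S1=30 S2=17 S3=33 blocked=[]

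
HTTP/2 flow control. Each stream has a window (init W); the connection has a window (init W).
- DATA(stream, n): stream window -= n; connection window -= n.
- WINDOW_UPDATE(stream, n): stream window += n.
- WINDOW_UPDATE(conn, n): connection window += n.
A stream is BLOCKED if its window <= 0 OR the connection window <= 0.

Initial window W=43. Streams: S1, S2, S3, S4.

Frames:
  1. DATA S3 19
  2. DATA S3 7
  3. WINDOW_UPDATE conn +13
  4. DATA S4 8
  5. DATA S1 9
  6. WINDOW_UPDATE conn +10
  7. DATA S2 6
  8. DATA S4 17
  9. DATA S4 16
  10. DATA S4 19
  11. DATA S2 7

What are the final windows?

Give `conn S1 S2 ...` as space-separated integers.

Answer: -42 34 30 17 -17

Derivation:
Op 1: conn=24 S1=43 S2=43 S3=24 S4=43 blocked=[]
Op 2: conn=17 S1=43 S2=43 S3=17 S4=43 blocked=[]
Op 3: conn=30 S1=43 S2=43 S3=17 S4=43 blocked=[]
Op 4: conn=22 S1=43 S2=43 S3=17 S4=35 blocked=[]
Op 5: conn=13 S1=34 S2=43 S3=17 S4=35 blocked=[]
Op 6: conn=23 S1=34 S2=43 S3=17 S4=35 blocked=[]
Op 7: conn=17 S1=34 S2=37 S3=17 S4=35 blocked=[]
Op 8: conn=0 S1=34 S2=37 S3=17 S4=18 blocked=[1, 2, 3, 4]
Op 9: conn=-16 S1=34 S2=37 S3=17 S4=2 blocked=[1, 2, 3, 4]
Op 10: conn=-35 S1=34 S2=37 S3=17 S4=-17 blocked=[1, 2, 3, 4]
Op 11: conn=-42 S1=34 S2=30 S3=17 S4=-17 blocked=[1, 2, 3, 4]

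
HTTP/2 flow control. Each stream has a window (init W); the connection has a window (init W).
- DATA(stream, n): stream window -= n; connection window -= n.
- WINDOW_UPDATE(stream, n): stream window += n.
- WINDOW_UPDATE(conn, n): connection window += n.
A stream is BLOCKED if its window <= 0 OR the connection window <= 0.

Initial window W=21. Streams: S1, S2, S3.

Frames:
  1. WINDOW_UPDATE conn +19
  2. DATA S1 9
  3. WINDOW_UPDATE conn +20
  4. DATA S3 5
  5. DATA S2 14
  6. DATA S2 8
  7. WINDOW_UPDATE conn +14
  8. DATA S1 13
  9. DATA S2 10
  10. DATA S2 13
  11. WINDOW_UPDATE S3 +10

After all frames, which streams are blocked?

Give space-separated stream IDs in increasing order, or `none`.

Answer: S1 S2

Derivation:
Op 1: conn=40 S1=21 S2=21 S3=21 blocked=[]
Op 2: conn=31 S1=12 S2=21 S3=21 blocked=[]
Op 3: conn=51 S1=12 S2=21 S3=21 blocked=[]
Op 4: conn=46 S1=12 S2=21 S3=16 blocked=[]
Op 5: conn=32 S1=12 S2=7 S3=16 blocked=[]
Op 6: conn=24 S1=12 S2=-1 S3=16 blocked=[2]
Op 7: conn=38 S1=12 S2=-1 S3=16 blocked=[2]
Op 8: conn=25 S1=-1 S2=-1 S3=16 blocked=[1, 2]
Op 9: conn=15 S1=-1 S2=-11 S3=16 blocked=[1, 2]
Op 10: conn=2 S1=-1 S2=-24 S3=16 blocked=[1, 2]
Op 11: conn=2 S1=-1 S2=-24 S3=26 blocked=[1, 2]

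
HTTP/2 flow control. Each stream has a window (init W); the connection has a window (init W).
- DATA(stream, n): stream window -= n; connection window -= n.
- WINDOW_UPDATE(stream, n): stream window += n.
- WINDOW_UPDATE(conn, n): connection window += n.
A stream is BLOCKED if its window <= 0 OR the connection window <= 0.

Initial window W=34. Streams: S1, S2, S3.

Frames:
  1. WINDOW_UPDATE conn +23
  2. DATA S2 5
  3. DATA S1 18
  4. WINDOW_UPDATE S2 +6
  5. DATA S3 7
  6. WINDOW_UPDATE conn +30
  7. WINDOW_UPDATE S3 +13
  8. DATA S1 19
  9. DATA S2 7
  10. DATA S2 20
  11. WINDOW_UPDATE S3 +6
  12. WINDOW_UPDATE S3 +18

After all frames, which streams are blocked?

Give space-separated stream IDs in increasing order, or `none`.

Answer: S1

Derivation:
Op 1: conn=57 S1=34 S2=34 S3=34 blocked=[]
Op 2: conn=52 S1=34 S2=29 S3=34 blocked=[]
Op 3: conn=34 S1=16 S2=29 S3=34 blocked=[]
Op 4: conn=34 S1=16 S2=35 S3=34 blocked=[]
Op 5: conn=27 S1=16 S2=35 S3=27 blocked=[]
Op 6: conn=57 S1=16 S2=35 S3=27 blocked=[]
Op 7: conn=57 S1=16 S2=35 S3=40 blocked=[]
Op 8: conn=38 S1=-3 S2=35 S3=40 blocked=[1]
Op 9: conn=31 S1=-3 S2=28 S3=40 blocked=[1]
Op 10: conn=11 S1=-3 S2=8 S3=40 blocked=[1]
Op 11: conn=11 S1=-3 S2=8 S3=46 blocked=[1]
Op 12: conn=11 S1=-3 S2=8 S3=64 blocked=[1]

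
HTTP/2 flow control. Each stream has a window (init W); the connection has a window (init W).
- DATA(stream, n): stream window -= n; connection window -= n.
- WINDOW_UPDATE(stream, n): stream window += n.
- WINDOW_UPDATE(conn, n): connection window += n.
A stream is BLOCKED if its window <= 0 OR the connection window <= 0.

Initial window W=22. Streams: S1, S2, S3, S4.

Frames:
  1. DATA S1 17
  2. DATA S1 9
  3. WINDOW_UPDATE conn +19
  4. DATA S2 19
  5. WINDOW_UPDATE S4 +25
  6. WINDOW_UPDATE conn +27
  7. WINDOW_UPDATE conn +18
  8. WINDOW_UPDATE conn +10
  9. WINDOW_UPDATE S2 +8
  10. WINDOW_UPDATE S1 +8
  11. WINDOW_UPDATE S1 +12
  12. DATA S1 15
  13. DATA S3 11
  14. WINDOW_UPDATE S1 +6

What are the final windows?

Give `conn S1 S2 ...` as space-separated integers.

Answer: 25 7 11 11 47

Derivation:
Op 1: conn=5 S1=5 S2=22 S3=22 S4=22 blocked=[]
Op 2: conn=-4 S1=-4 S2=22 S3=22 S4=22 blocked=[1, 2, 3, 4]
Op 3: conn=15 S1=-4 S2=22 S3=22 S4=22 blocked=[1]
Op 4: conn=-4 S1=-4 S2=3 S3=22 S4=22 blocked=[1, 2, 3, 4]
Op 5: conn=-4 S1=-4 S2=3 S3=22 S4=47 blocked=[1, 2, 3, 4]
Op 6: conn=23 S1=-4 S2=3 S3=22 S4=47 blocked=[1]
Op 7: conn=41 S1=-4 S2=3 S3=22 S4=47 blocked=[1]
Op 8: conn=51 S1=-4 S2=3 S3=22 S4=47 blocked=[1]
Op 9: conn=51 S1=-4 S2=11 S3=22 S4=47 blocked=[1]
Op 10: conn=51 S1=4 S2=11 S3=22 S4=47 blocked=[]
Op 11: conn=51 S1=16 S2=11 S3=22 S4=47 blocked=[]
Op 12: conn=36 S1=1 S2=11 S3=22 S4=47 blocked=[]
Op 13: conn=25 S1=1 S2=11 S3=11 S4=47 blocked=[]
Op 14: conn=25 S1=7 S2=11 S3=11 S4=47 blocked=[]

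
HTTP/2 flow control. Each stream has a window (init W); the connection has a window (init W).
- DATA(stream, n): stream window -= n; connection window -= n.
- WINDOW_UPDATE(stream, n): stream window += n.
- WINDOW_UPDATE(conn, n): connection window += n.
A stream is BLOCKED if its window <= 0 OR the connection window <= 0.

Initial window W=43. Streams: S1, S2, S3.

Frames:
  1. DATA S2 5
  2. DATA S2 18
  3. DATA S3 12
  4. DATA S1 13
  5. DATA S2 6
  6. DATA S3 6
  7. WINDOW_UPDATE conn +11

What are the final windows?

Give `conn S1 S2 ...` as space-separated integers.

Op 1: conn=38 S1=43 S2=38 S3=43 blocked=[]
Op 2: conn=20 S1=43 S2=20 S3=43 blocked=[]
Op 3: conn=8 S1=43 S2=20 S3=31 blocked=[]
Op 4: conn=-5 S1=30 S2=20 S3=31 blocked=[1, 2, 3]
Op 5: conn=-11 S1=30 S2=14 S3=31 blocked=[1, 2, 3]
Op 6: conn=-17 S1=30 S2=14 S3=25 blocked=[1, 2, 3]
Op 7: conn=-6 S1=30 S2=14 S3=25 blocked=[1, 2, 3]

Answer: -6 30 14 25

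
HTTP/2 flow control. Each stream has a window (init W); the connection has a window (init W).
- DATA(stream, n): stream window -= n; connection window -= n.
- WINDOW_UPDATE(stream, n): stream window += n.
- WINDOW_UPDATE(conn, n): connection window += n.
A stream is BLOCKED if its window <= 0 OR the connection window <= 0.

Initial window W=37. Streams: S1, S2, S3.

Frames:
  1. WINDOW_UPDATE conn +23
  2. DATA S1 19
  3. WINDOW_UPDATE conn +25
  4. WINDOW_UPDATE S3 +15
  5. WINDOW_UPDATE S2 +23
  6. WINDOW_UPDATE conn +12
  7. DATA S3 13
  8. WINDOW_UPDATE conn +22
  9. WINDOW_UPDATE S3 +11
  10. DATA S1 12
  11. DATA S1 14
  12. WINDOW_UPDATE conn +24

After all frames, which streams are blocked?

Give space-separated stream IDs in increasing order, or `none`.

Op 1: conn=60 S1=37 S2=37 S3=37 blocked=[]
Op 2: conn=41 S1=18 S2=37 S3=37 blocked=[]
Op 3: conn=66 S1=18 S2=37 S3=37 blocked=[]
Op 4: conn=66 S1=18 S2=37 S3=52 blocked=[]
Op 5: conn=66 S1=18 S2=60 S3=52 blocked=[]
Op 6: conn=78 S1=18 S2=60 S3=52 blocked=[]
Op 7: conn=65 S1=18 S2=60 S3=39 blocked=[]
Op 8: conn=87 S1=18 S2=60 S3=39 blocked=[]
Op 9: conn=87 S1=18 S2=60 S3=50 blocked=[]
Op 10: conn=75 S1=6 S2=60 S3=50 blocked=[]
Op 11: conn=61 S1=-8 S2=60 S3=50 blocked=[1]
Op 12: conn=85 S1=-8 S2=60 S3=50 blocked=[1]

Answer: S1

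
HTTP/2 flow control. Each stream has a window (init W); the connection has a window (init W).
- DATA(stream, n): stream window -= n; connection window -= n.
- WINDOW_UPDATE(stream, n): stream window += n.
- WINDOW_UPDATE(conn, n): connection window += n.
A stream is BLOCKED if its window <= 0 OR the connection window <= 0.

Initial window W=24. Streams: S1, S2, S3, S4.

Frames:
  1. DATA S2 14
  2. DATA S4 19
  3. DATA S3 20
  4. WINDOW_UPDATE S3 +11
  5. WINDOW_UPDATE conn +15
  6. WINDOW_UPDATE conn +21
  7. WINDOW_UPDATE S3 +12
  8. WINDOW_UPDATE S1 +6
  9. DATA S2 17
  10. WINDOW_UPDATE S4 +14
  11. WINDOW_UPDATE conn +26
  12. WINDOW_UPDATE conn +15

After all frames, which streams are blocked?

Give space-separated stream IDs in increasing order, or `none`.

Op 1: conn=10 S1=24 S2=10 S3=24 S4=24 blocked=[]
Op 2: conn=-9 S1=24 S2=10 S3=24 S4=5 blocked=[1, 2, 3, 4]
Op 3: conn=-29 S1=24 S2=10 S3=4 S4=5 blocked=[1, 2, 3, 4]
Op 4: conn=-29 S1=24 S2=10 S3=15 S4=5 blocked=[1, 2, 3, 4]
Op 5: conn=-14 S1=24 S2=10 S3=15 S4=5 blocked=[1, 2, 3, 4]
Op 6: conn=7 S1=24 S2=10 S3=15 S4=5 blocked=[]
Op 7: conn=7 S1=24 S2=10 S3=27 S4=5 blocked=[]
Op 8: conn=7 S1=30 S2=10 S3=27 S4=5 blocked=[]
Op 9: conn=-10 S1=30 S2=-7 S3=27 S4=5 blocked=[1, 2, 3, 4]
Op 10: conn=-10 S1=30 S2=-7 S3=27 S4=19 blocked=[1, 2, 3, 4]
Op 11: conn=16 S1=30 S2=-7 S3=27 S4=19 blocked=[2]
Op 12: conn=31 S1=30 S2=-7 S3=27 S4=19 blocked=[2]

Answer: S2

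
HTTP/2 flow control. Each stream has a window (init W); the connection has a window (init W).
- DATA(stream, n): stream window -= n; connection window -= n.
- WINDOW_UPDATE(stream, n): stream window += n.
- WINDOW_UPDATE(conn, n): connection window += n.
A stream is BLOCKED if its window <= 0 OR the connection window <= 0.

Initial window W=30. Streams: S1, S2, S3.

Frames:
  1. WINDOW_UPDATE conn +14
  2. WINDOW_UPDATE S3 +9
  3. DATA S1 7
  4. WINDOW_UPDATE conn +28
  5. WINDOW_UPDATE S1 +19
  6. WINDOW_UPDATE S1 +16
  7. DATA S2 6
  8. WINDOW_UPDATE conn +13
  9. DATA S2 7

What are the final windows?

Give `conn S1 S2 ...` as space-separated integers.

Answer: 65 58 17 39

Derivation:
Op 1: conn=44 S1=30 S2=30 S3=30 blocked=[]
Op 2: conn=44 S1=30 S2=30 S3=39 blocked=[]
Op 3: conn=37 S1=23 S2=30 S3=39 blocked=[]
Op 4: conn=65 S1=23 S2=30 S3=39 blocked=[]
Op 5: conn=65 S1=42 S2=30 S3=39 blocked=[]
Op 6: conn=65 S1=58 S2=30 S3=39 blocked=[]
Op 7: conn=59 S1=58 S2=24 S3=39 blocked=[]
Op 8: conn=72 S1=58 S2=24 S3=39 blocked=[]
Op 9: conn=65 S1=58 S2=17 S3=39 blocked=[]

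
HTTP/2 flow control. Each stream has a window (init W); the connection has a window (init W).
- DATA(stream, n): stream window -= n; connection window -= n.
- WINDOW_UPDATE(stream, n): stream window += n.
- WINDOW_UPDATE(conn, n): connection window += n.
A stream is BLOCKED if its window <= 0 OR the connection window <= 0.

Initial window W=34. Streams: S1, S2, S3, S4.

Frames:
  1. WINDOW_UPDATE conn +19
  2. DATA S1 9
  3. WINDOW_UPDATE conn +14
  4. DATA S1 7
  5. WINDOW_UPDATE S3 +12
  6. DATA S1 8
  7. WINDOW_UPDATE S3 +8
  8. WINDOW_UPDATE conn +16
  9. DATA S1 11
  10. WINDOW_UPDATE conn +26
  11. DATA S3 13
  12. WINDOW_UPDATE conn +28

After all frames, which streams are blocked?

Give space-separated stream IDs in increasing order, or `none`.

Answer: S1

Derivation:
Op 1: conn=53 S1=34 S2=34 S3=34 S4=34 blocked=[]
Op 2: conn=44 S1=25 S2=34 S3=34 S4=34 blocked=[]
Op 3: conn=58 S1=25 S2=34 S3=34 S4=34 blocked=[]
Op 4: conn=51 S1=18 S2=34 S3=34 S4=34 blocked=[]
Op 5: conn=51 S1=18 S2=34 S3=46 S4=34 blocked=[]
Op 6: conn=43 S1=10 S2=34 S3=46 S4=34 blocked=[]
Op 7: conn=43 S1=10 S2=34 S3=54 S4=34 blocked=[]
Op 8: conn=59 S1=10 S2=34 S3=54 S4=34 blocked=[]
Op 9: conn=48 S1=-1 S2=34 S3=54 S4=34 blocked=[1]
Op 10: conn=74 S1=-1 S2=34 S3=54 S4=34 blocked=[1]
Op 11: conn=61 S1=-1 S2=34 S3=41 S4=34 blocked=[1]
Op 12: conn=89 S1=-1 S2=34 S3=41 S4=34 blocked=[1]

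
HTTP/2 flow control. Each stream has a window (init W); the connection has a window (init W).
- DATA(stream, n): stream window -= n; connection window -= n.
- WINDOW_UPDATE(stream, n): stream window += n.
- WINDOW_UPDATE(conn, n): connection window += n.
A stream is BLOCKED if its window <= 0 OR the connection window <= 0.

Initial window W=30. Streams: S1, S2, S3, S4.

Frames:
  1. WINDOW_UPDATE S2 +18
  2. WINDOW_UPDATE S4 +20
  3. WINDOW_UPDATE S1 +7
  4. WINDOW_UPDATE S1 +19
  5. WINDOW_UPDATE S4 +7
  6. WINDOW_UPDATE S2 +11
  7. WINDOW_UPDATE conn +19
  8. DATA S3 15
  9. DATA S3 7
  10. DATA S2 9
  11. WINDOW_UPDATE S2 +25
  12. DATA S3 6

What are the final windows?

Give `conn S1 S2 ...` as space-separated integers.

Answer: 12 56 75 2 57

Derivation:
Op 1: conn=30 S1=30 S2=48 S3=30 S4=30 blocked=[]
Op 2: conn=30 S1=30 S2=48 S3=30 S4=50 blocked=[]
Op 3: conn=30 S1=37 S2=48 S3=30 S4=50 blocked=[]
Op 4: conn=30 S1=56 S2=48 S3=30 S4=50 blocked=[]
Op 5: conn=30 S1=56 S2=48 S3=30 S4=57 blocked=[]
Op 6: conn=30 S1=56 S2=59 S3=30 S4=57 blocked=[]
Op 7: conn=49 S1=56 S2=59 S3=30 S4=57 blocked=[]
Op 8: conn=34 S1=56 S2=59 S3=15 S4=57 blocked=[]
Op 9: conn=27 S1=56 S2=59 S3=8 S4=57 blocked=[]
Op 10: conn=18 S1=56 S2=50 S3=8 S4=57 blocked=[]
Op 11: conn=18 S1=56 S2=75 S3=8 S4=57 blocked=[]
Op 12: conn=12 S1=56 S2=75 S3=2 S4=57 blocked=[]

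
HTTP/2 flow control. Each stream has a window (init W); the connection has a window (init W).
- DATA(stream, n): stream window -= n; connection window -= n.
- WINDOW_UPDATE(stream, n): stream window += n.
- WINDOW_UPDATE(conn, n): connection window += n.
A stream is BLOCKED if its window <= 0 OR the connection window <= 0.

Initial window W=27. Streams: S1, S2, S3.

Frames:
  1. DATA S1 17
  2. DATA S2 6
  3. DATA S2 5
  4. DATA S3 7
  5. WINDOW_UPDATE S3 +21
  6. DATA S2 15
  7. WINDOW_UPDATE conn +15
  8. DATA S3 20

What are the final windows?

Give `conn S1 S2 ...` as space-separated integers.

Answer: -28 10 1 21

Derivation:
Op 1: conn=10 S1=10 S2=27 S3=27 blocked=[]
Op 2: conn=4 S1=10 S2=21 S3=27 blocked=[]
Op 3: conn=-1 S1=10 S2=16 S3=27 blocked=[1, 2, 3]
Op 4: conn=-8 S1=10 S2=16 S3=20 blocked=[1, 2, 3]
Op 5: conn=-8 S1=10 S2=16 S3=41 blocked=[1, 2, 3]
Op 6: conn=-23 S1=10 S2=1 S3=41 blocked=[1, 2, 3]
Op 7: conn=-8 S1=10 S2=1 S3=41 blocked=[1, 2, 3]
Op 8: conn=-28 S1=10 S2=1 S3=21 blocked=[1, 2, 3]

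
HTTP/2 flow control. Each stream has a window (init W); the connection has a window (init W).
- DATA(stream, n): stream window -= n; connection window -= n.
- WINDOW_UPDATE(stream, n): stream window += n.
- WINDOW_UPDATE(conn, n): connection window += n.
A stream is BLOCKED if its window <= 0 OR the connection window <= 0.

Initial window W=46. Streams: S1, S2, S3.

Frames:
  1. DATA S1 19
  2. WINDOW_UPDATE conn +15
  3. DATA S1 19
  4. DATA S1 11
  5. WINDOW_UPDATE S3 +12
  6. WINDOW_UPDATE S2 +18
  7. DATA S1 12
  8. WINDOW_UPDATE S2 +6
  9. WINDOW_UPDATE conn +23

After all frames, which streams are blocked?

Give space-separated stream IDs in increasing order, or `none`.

Answer: S1

Derivation:
Op 1: conn=27 S1=27 S2=46 S3=46 blocked=[]
Op 2: conn=42 S1=27 S2=46 S3=46 blocked=[]
Op 3: conn=23 S1=8 S2=46 S3=46 blocked=[]
Op 4: conn=12 S1=-3 S2=46 S3=46 blocked=[1]
Op 5: conn=12 S1=-3 S2=46 S3=58 blocked=[1]
Op 6: conn=12 S1=-3 S2=64 S3=58 blocked=[1]
Op 7: conn=0 S1=-15 S2=64 S3=58 blocked=[1, 2, 3]
Op 8: conn=0 S1=-15 S2=70 S3=58 blocked=[1, 2, 3]
Op 9: conn=23 S1=-15 S2=70 S3=58 blocked=[1]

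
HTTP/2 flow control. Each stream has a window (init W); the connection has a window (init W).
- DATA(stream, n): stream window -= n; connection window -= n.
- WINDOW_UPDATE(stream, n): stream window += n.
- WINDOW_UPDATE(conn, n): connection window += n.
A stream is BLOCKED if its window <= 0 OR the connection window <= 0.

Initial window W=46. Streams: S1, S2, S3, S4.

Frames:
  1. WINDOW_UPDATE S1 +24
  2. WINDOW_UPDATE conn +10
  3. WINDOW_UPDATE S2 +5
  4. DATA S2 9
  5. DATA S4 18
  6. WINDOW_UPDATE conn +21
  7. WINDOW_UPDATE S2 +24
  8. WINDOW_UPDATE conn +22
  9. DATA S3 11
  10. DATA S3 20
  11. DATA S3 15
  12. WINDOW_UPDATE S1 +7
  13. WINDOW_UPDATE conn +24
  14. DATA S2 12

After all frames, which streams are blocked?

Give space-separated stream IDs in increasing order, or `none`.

Op 1: conn=46 S1=70 S2=46 S3=46 S4=46 blocked=[]
Op 2: conn=56 S1=70 S2=46 S3=46 S4=46 blocked=[]
Op 3: conn=56 S1=70 S2=51 S3=46 S4=46 blocked=[]
Op 4: conn=47 S1=70 S2=42 S3=46 S4=46 blocked=[]
Op 5: conn=29 S1=70 S2=42 S3=46 S4=28 blocked=[]
Op 6: conn=50 S1=70 S2=42 S3=46 S4=28 blocked=[]
Op 7: conn=50 S1=70 S2=66 S3=46 S4=28 blocked=[]
Op 8: conn=72 S1=70 S2=66 S3=46 S4=28 blocked=[]
Op 9: conn=61 S1=70 S2=66 S3=35 S4=28 blocked=[]
Op 10: conn=41 S1=70 S2=66 S3=15 S4=28 blocked=[]
Op 11: conn=26 S1=70 S2=66 S3=0 S4=28 blocked=[3]
Op 12: conn=26 S1=77 S2=66 S3=0 S4=28 blocked=[3]
Op 13: conn=50 S1=77 S2=66 S3=0 S4=28 blocked=[3]
Op 14: conn=38 S1=77 S2=54 S3=0 S4=28 blocked=[3]

Answer: S3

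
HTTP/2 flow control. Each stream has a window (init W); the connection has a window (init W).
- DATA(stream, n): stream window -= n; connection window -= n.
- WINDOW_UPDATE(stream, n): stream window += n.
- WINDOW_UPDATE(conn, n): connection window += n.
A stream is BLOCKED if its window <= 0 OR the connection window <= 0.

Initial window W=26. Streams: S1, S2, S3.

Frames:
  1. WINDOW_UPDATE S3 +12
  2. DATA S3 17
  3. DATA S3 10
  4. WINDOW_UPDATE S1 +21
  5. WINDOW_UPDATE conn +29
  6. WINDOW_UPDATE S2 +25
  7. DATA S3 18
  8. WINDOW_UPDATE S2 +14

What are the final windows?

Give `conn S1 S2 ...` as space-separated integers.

Op 1: conn=26 S1=26 S2=26 S3=38 blocked=[]
Op 2: conn=9 S1=26 S2=26 S3=21 blocked=[]
Op 3: conn=-1 S1=26 S2=26 S3=11 blocked=[1, 2, 3]
Op 4: conn=-1 S1=47 S2=26 S3=11 blocked=[1, 2, 3]
Op 5: conn=28 S1=47 S2=26 S3=11 blocked=[]
Op 6: conn=28 S1=47 S2=51 S3=11 blocked=[]
Op 7: conn=10 S1=47 S2=51 S3=-7 blocked=[3]
Op 8: conn=10 S1=47 S2=65 S3=-7 blocked=[3]

Answer: 10 47 65 -7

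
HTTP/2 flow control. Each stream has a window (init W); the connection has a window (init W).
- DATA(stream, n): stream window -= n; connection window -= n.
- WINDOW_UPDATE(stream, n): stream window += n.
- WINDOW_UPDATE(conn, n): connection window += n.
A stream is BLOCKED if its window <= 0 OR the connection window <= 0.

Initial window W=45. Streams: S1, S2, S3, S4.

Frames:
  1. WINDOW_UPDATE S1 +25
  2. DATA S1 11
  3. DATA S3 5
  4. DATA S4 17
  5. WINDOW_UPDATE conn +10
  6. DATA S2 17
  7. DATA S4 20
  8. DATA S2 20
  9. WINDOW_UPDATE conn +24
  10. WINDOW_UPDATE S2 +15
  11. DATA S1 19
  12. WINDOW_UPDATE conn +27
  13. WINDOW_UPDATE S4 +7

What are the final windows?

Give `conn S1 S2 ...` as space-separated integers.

Answer: -3 40 23 40 15

Derivation:
Op 1: conn=45 S1=70 S2=45 S3=45 S4=45 blocked=[]
Op 2: conn=34 S1=59 S2=45 S3=45 S4=45 blocked=[]
Op 3: conn=29 S1=59 S2=45 S3=40 S4=45 blocked=[]
Op 4: conn=12 S1=59 S2=45 S3=40 S4=28 blocked=[]
Op 5: conn=22 S1=59 S2=45 S3=40 S4=28 blocked=[]
Op 6: conn=5 S1=59 S2=28 S3=40 S4=28 blocked=[]
Op 7: conn=-15 S1=59 S2=28 S3=40 S4=8 blocked=[1, 2, 3, 4]
Op 8: conn=-35 S1=59 S2=8 S3=40 S4=8 blocked=[1, 2, 3, 4]
Op 9: conn=-11 S1=59 S2=8 S3=40 S4=8 blocked=[1, 2, 3, 4]
Op 10: conn=-11 S1=59 S2=23 S3=40 S4=8 blocked=[1, 2, 3, 4]
Op 11: conn=-30 S1=40 S2=23 S3=40 S4=8 blocked=[1, 2, 3, 4]
Op 12: conn=-3 S1=40 S2=23 S3=40 S4=8 blocked=[1, 2, 3, 4]
Op 13: conn=-3 S1=40 S2=23 S3=40 S4=15 blocked=[1, 2, 3, 4]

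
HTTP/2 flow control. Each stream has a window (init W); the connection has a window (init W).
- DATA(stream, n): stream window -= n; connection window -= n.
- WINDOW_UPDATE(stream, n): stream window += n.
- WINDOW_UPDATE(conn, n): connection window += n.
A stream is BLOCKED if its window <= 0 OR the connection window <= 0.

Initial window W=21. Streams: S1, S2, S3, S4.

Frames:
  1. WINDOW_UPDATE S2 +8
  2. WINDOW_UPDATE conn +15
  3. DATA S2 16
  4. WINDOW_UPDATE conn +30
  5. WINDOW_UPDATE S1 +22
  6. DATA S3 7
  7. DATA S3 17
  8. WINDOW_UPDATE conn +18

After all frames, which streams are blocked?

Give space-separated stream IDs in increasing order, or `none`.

Op 1: conn=21 S1=21 S2=29 S3=21 S4=21 blocked=[]
Op 2: conn=36 S1=21 S2=29 S3=21 S4=21 blocked=[]
Op 3: conn=20 S1=21 S2=13 S3=21 S4=21 blocked=[]
Op 4: conn=50 S1=21 S2=13 S3=21 S4=21 blocked=[]
Op 5: conn=50 S1=43 S2=13 S3=21 S4=21 blocked=[]
Op 6: conn=43 S1=43 S2=13 S3=14 S4=21 blocked=[]
Op 7: conn=26 S1=43 S2=13 S3=-3 S4=21 blocked=[3]
Op 8: conn=44 S1=43 S2=13 S3=-3 S4=21 blocked=[3]

Answer: S3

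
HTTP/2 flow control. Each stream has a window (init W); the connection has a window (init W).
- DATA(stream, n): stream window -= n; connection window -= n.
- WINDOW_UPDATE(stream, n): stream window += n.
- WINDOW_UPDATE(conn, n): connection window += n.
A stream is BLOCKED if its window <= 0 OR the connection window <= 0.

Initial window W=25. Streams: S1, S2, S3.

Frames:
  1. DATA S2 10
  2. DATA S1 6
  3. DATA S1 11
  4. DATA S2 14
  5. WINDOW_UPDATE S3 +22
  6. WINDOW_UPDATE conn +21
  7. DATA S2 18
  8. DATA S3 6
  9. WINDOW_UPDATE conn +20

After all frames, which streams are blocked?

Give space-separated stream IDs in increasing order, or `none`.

Op 1: conn=15 S1=25 S2=15 S3=25 blocked=[]
Op 2: conn=9 S1=19 S2=15 S3=25 blocked=[]
Op 3: conn=-2 S1=8 S2=15 S3=25 blocked=[1, 2, 3]
Op 4: conn=-16 S1=8 S2=1 S3=25 blocked=[1, 2, 3]
Op 5: conn=-16 S1=8 S2=1 S3=47 blocked=[1, 2, 3]
Op 6: conn=5 S1=8 S2=1 S3=47 blocked=[]
Op 7: conn=-13 S1=8 S2=-17 S3=47 blocked=[1, 2, 3]
Op 8: conn=-19 S1=8 S2=-17 S3=41 blocked=[1, 2, 3]
Op 9: conn=1 S1=8 S2=-17 S3=41 blocked=[2]

Answer: S2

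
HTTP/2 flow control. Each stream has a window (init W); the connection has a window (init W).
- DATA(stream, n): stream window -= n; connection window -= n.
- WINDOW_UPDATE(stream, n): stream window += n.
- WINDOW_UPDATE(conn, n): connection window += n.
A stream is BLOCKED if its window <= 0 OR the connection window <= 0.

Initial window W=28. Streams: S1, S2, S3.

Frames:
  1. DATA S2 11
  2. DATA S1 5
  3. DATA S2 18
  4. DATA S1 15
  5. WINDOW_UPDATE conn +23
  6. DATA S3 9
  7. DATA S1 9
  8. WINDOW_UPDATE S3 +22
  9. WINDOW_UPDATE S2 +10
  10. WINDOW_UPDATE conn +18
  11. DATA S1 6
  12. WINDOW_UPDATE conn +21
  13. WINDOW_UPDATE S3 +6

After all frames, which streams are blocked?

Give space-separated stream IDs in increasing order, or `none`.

Op 1: conn=17 S1=28 S2=17 S3=28 blocked=[]
Op 2: conn=12 S1=23 S2=17 S3=28 blocked=[]
Op 3: conn=-6 S1=23 S2=-1 S3=28 blocked=[1, 2, 3]
Op 4: conn=-21 S1=8 S2=-1 S3=28 blocked=[1, 2, 3]
Op 5: conn=2 S1=8 S2=-1 S3=28 blocked=[2]
Op 6: conn=-7 S1=8 S2=-1 S3=19 blocked=[1, 2, 3]
Op 7: conn=-16 S1=-1 S2=-1 S3=19 blocked=[1, 2, 3]
Op 8: conn=-16 S1=-1 S2=-1 S3=41 blocked=[1, 2, 3]
Op 9: conn=-16 S1=-1 S2=9 S3=41 blocked=[1, 2, 3]
Op 10: conn=2 S1=-1 S2=9 S3=41 blocked=[1]
Op 11: conn=-4 S1=-7 S2=9 S3=41 blocked=[1, 2, 3]
Op 12: conn=17 S1=-7 S2=9 S3=41 blocked=[1]
Op 13: conn=17 S1=-7 S2=9 S3=47 blocked=[1]

Answer: S1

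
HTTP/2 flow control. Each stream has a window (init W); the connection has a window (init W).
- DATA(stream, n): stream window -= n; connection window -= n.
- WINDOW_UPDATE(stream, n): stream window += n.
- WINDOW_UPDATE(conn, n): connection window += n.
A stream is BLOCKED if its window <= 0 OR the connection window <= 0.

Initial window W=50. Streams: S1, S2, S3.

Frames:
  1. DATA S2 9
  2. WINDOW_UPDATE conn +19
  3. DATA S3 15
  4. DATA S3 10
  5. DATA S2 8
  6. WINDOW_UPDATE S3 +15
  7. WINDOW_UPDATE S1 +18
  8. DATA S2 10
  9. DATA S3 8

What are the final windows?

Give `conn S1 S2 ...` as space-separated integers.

Op 1: conn=41 S1=50 S2=41 S3=50 blocked=[]
Op 2: conn=60 S1=50 S2=41 S3=50 blocked=[]
Op 3: conn=45 S1=50 S2=41 S3=35 blocked=[]
Op 4: conn=35 S1=50 S2=41 S3=25 blocked=[]
Op 5: conn=27 S1=50 S2=33 S3=25 blocked=[]
Op 6: conn=27 S1=50 S2=33 S3=40 blocked=[]
Op 7: conn=27 S1=68 S2=33 S3=40 blocked=[]
Op 8: conn=17 S1=68 S2=23 S3=40 blocked=[]
Op 9: conn=9 S1=68 S2=23 S3=32 blocked=[]

Answer: 9 68 23 32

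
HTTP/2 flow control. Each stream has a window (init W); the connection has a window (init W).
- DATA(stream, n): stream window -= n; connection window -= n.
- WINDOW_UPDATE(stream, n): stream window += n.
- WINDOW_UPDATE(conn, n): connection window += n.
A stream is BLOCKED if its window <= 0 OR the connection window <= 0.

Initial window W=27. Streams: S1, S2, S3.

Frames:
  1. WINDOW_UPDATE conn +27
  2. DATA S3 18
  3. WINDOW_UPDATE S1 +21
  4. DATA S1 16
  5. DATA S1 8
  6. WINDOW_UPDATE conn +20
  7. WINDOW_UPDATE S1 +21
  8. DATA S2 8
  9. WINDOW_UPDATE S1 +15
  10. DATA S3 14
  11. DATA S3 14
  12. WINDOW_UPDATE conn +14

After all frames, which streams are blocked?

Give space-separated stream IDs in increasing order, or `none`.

Answer: S3

Derivation:
Op 1: conn=54 S1=27 S2=27 S3=27 blocked=[]
Op 2: conn=36 S1=27 S2=27 S3=9 blocked=[]
Op 3: conn=36 S1=48 S2=27 S3=9 blocked=[]
Op 4: conn=20 S1=32 S2=27 S3=9 blocked=[]
Op 5: conn=12 S1=24 S2=27 S3=9 blocked=[]
Op 6: conn=32 S1=24 S2=27 S3=9 blocked=[]
Op 7: conn=32 S1=45 S2=27 S3=9 blocked=[]
Op 8: conn=24 S1=45 S2=19 S3=9 blocked=[]
Op 9: conn=24 S1=60 S2=19 S3=9 blocked=[]
Op 10: conn=10 S1=60 S2=19 S3=-5 blocked=[3]
Op 11: conn=-4 S1=60 S2=19 S3=-19 blocked=[1, 2, 3]
Op 12: conn=10 S1=60 S2=19 S3=-19 blocked=[3]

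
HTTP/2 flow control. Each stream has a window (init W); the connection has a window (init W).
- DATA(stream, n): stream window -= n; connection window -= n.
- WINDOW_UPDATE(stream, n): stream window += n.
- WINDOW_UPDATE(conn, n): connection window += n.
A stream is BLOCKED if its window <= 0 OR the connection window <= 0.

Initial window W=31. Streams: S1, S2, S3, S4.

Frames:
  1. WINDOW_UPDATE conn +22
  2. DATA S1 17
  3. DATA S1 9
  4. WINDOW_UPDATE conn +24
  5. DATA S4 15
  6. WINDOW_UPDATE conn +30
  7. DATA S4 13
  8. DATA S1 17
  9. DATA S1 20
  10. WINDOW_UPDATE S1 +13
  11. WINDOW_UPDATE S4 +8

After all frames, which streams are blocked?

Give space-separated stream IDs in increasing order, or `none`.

Answer: S1

Derivation:
Op 1: conn=53 S1=31 S2=31 S3=31 S4=31 blocked=[]
Op 2: conn=36 S1=14 S2=31 S3=31 S4=31 blocked=[]
Op 3: conn=27 S1=5 S2=31 S3=31 S4=31 blocked=[]
Op 4: conn=51 S1=5 S2=31 S3=31 S4=31 blocked=[]
Op 5: conn=36 S1=5 S2=31 S3=31 S4=16 blocked=[]
Op 6: conn=66 S1=5 S2=31 S3=31 S4=16 blocked=[]
Op 7: conn=53 S1=5 S2=31 S3=31 S4=3 blocked=[]
Op 8: conn=36 S1=-12 S2=31 S3=31 S4=3 blocked=[1]
Op 9: conn=16 S1=-32 S2=31 S3=31 S4=3 blocked=[1]
Op 10: conn=16 S1=-19 S2=31 S3=31 S4=3 blocked=[1]
Op 11: conn=16 S1=-19 S2=31 S3=31 S4=11 blocked=[1]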